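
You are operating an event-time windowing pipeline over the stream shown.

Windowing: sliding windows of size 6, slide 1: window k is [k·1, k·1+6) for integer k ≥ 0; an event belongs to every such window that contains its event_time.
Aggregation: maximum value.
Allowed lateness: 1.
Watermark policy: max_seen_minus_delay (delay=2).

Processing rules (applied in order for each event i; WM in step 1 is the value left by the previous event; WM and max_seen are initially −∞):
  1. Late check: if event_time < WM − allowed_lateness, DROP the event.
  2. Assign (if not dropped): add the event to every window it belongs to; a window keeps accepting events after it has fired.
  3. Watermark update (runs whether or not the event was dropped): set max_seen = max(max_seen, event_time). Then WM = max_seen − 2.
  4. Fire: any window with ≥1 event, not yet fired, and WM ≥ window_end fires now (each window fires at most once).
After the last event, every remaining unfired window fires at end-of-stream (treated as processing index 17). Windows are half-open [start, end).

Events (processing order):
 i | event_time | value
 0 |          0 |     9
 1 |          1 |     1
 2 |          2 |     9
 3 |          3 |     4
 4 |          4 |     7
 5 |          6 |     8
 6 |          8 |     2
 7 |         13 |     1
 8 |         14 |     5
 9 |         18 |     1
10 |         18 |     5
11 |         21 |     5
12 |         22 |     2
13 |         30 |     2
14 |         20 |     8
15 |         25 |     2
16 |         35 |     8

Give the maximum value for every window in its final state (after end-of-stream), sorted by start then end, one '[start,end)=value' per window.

[0,6)=9 [1,7)=9 [2,8)=9 [3,9)=8 [4,10)=8 [5,11)=8 [6,12)=8 [7,13)=2 [8,14)=2 [9,15)=5 [10,16)=5 [11,17)=5 [12,18)=5 [13,19)=5 [14,20)=5 [15,21)=5 [16,22)=5 [17,23)=5 [18,24)=5 [19,25)=5 [20,26)=5 [21,27)=5 [22,28)=2 [25,31)=2 [26,32)=2 [27,33)=2 [28,34)=2 [29,35)=2 [30,36)=8 [31,37)=8 [32,38)=8 [33,39)=8 [34,40)=8 [35,41)=8

i=0 t=0 v=9: → [0,6); WM=-2
i=1 t=1 v=1: → [1,7),[0,6); WM=-1
i=2 t=2 v=9: → [2,8),[1,7),[0,6); WM=0
i=3 t=3 v=4: → [3,9),[2,8),[1,7),[0,6); WM=1
i=4 t=4 v=7: → [4,10),[3,9),[2,8),[1,7),[0,6); WM=2
i=5 t=6 v=8: → [6,12),[5,11),[4,10),[3,9),[2,8),[1,7); WM=4
i=6 t=8 v=2: → [8,14),[7,13),[6,12),[5,11),[4,10),[3,9); WM=6; [0,6) fires=9
i=7 t=13 v=1: → [13,19),[12,18),[11,17),[10,16),[9,15),[8,14); WM=11; [1,7) fires=9 [2,8) fires=9 [3,9) fires=8 [4,10) fires=8 [5,11) fires=8
i=8 t=14 v=5: → [14,20),[13,19),[12,18),[11,17),[10,16),[9,15); WM=12; [6,12) fires=8
i=9 t=18 v=1: → [18,24),[17,23),[16,22),[15,21),[14,20),[13,19); WM=16; [7,13) fires=2 [8,14) fires=2 [9,15) fires=5 [10,16) fires=5
i=10 t=18 v=5: → [18,24),[17,23),[16,22),[15,21),[14,20),[13,19); WM=16
i=11 t=21 v=5: → [21,27),[20,26),[19,25),[18,24),[17,23),[16,22); WM=19; [11,17) fires=5 [12,18) fires=5 [13,19) fires=5
i=12 t=22 v=2: → [22,28),[21,27),[20,26),[19,25),[18,24),[17,23); WM=20; [14,20) fires=5
i=13 t=30 v=2: → [30,36),[29,35),[28,34),[27,33),[26,32),[25,31); WM=28; [15,21) fires=5 [16,22) fires=5 [17,23) fires=5 [18,24) fires=5 [19,25) fires=5 [20,26) fires=5 [21,27) fires=5 [22,28) fires=2
i=14 t=20 v=8: DROP (t<28-1); WM=28
i=15 t=25 v=2: DROP (t<28-1); WM=28
i=16 t=35 v=8: → [35,41),[34,40),[33,39),[32,38),[31,37),[30,36); WM=33; [25,31) fires=2 [26,32) fires=2 [27,33) fires=2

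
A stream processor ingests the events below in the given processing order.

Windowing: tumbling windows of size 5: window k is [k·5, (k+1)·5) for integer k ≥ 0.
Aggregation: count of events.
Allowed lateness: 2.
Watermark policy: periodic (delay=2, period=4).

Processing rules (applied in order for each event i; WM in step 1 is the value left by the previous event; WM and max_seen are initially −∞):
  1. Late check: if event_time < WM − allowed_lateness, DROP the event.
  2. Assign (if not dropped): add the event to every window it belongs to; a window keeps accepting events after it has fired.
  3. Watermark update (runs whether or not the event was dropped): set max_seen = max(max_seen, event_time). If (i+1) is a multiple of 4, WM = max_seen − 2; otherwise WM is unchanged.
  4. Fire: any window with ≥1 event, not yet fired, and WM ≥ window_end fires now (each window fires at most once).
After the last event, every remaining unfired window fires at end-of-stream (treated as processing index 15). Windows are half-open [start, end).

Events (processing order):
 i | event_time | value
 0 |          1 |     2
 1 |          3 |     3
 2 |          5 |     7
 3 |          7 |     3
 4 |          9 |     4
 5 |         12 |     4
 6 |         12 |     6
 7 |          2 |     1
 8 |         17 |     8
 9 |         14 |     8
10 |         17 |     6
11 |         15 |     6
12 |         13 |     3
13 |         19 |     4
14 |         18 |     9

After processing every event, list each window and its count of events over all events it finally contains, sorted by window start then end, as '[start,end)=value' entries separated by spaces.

[0,5)=2 [5,10)=3 [10,15)=4 [15,20)=5

i=0 t=1 v=2: → [0,5); WM=−∞
i=1 t=3 v=3: → [0,5); WM=−∞
i=2 t=5 v=7: → [5,10); WM=−∞
i=3 t=7 v=3: → [5,10); WM=5; [0,5) fires=2
i=4 t=9 v=4: → [5,10); WM=5
i=5 t=12 v=4: → [10,15); WM=5
i=6 t=12 v=6: → [10,15); WM=5
i=7 t=2 v=1: DROP (t<5-2); WM=10; [5,10) fires=3
i=8 t=17 v=8: → [15,20); WM=10
i=9 t=14 v=8: → [10,15); WM=10
i=10 t=17 v=6: → [15,20); WM=10
i=11 t=15 v=6: → [15,20); WM=15; [10,15) fires=3
i=12 t=13 v=3: → [10,15); WM=15
i=13 t=19 v=4: → [15,20); WM=15
i=14 t=18 v=9: → [15,20); WM=15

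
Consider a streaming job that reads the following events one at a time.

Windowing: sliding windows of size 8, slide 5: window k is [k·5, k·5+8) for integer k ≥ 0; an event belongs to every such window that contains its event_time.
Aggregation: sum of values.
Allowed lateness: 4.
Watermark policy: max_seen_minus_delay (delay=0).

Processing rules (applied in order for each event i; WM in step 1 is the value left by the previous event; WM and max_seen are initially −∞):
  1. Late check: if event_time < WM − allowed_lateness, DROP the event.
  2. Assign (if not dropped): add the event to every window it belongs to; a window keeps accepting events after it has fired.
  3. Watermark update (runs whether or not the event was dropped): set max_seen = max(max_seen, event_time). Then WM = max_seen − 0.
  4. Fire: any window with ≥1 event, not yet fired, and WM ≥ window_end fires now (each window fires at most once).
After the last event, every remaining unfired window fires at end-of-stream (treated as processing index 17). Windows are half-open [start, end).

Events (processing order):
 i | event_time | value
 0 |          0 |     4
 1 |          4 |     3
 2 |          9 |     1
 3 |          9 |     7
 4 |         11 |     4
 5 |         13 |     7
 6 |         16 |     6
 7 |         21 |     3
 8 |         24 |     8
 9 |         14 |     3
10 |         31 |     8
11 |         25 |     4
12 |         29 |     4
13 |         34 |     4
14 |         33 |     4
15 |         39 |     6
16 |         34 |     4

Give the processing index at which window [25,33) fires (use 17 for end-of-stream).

i=0 t=0 v=4: → [0,8); WM=0
i=1 t=4 v=3: → [0,8); WM=4
i=2 t=9 v=1: → [5,13); WM=9; [0,8) fires=7
i=3 t=9 v=7: → [5,13); WM=9
i=4 t=11 v=4: → [10,18),[5,13); WM=11
i=5 t=13 v=7: → [10,18); WM=13; [5,13) fires=12
i=6 t=16 v=6: → [15,23),[10,18); WM=16
i=7 t=21 v=3: → [20,28),[15,23); WM=21; [10,18) fires=17
i=8 t=24 v=8: → [20,28); WM=24; [15,23) fires=9
i=9 t=14 v=3: DROP (t<24-4); WM=24
i=10 t=31 v=8: → [30,38),[25,33); WM=31; [20,28) fires=11
i=11 t=25 v=4: DROP (t<31-4); WM=31
i=12 t=29 v=4: → [25,33); WM=31
i=13 t=34 v=4: → [30,38); WM=34; [25,33) fires=12
i=14 t=33 v=4: → [30,38); WM=34
i=15 t=39 v=6: → [35,43); WM=39; [30,38) fires=16
i=16 t=34 v=4: DROP (t<39-4); WM=39

13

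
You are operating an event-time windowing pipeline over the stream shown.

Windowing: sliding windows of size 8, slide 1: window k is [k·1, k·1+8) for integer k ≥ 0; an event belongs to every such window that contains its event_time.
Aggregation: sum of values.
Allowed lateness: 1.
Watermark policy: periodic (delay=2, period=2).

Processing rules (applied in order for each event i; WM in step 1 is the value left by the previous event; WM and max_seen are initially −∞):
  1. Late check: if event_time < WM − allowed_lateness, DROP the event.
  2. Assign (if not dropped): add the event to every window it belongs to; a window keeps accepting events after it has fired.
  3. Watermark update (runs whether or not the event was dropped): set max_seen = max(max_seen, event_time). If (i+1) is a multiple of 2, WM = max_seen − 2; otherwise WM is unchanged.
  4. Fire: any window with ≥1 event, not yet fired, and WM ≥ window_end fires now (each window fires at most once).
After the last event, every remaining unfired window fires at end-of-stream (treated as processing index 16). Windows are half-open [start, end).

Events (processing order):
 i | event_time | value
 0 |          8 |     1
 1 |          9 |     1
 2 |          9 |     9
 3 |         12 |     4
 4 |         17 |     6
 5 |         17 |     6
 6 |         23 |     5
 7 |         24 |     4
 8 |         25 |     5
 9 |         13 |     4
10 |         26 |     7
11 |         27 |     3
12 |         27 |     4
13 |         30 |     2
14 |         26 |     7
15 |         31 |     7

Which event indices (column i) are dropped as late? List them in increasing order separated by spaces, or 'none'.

9 14

i=0 t=8 v=1: → [8,16),[7,15),[6,14),[5,13),[4,12),[3,11),[2,10),[1,9); WM=−∞
i=1 t=9 v=1: → [9,17),[8,16),[7,15),[6,14),[5,13),[4,12),[3,11),[2,10); WM=7
i=2 t=9 v=9: → [9,17),[8,16),[7,15),[6,14),[5,13),[4,12),[3,11),[2,10); WM=7
i=3 t=12 v=4: → [12,20),[11,19),[10,18),[9,17),[8,16),[7,15),[6,14),[5,13); WM=10; [1,9) fires=1 [2,10) fires=11
i=4 t=17 v=6: → [17,25),[16,24),[15,23),[14,22),[13,21),[12,20),[11,19),[10,18); WM=10
i=5 t=17 v=6: → [17,25),[16,24),[15,23),[14,22),[13,21),[12,20),[11,19),[10,18); WM=15; [3,11) fires=11 [4,12) fires=11 [5,13) fires=15 [6,14) fires=15 [7,15) fires=15
i=6 t=23 v=5: → [23,31),[22,30),[21,29),[20,28),[19,27),[18,26),[17,25),[16,24); WM=15
i=7 t=24 v=4: → [24,32),[23,31),[22,30),[21,29),[20,28),[19,27),[18,26),[17,25); WM=22; [8,16) fires=15 [9,17) fires=14 [10,18) fires=16 [11,19) fires=16 [12,20) fires=16 [13,21) fires=12 [14,22) fires=12
i=8 t=25 v=5: → [25,33),[24,32),[23,31),[22,30),[21,29),[20,28),[19,27),[18,26); WM=22
i=9 t=13 v=4: DROP (t<22-1); WM=23; [15,23) fires=12
i=10 t=26 v=7: → [26,34),[25,33),[24,32),[23,31),[22,30),[21,29),[20,28),[19,27); WM=23
i=11 t=27 v=3: → [27,35),[26,34),[25,33),[24,32),[23,31),[22,30),[21,29),[20,28); WM=25; [16,24) fires=17 [17,25) fires=21
i=12 t=27 v=4: → [27,35),[26,34),[25,33),[24,32),[23,31),[22,30),[21,29),[20,28); WM=25
i=13 t=30 v=2: → [30,38),[29,37),[28,36),[27,35),[26,34),[25,33),[24,32),[23,31); WM=28; [18,26) fires=14 [19,27) fires=21 [20,28) fires=28
i=14 t=26 v=7: DROP (t<28-1); WM=28
i=15 t=31 v=7: → [31,39),[30,38),[29,37),[28,36),[27,35),[26,34),[25,33),[24,32); WM=29; [21,29) fires=28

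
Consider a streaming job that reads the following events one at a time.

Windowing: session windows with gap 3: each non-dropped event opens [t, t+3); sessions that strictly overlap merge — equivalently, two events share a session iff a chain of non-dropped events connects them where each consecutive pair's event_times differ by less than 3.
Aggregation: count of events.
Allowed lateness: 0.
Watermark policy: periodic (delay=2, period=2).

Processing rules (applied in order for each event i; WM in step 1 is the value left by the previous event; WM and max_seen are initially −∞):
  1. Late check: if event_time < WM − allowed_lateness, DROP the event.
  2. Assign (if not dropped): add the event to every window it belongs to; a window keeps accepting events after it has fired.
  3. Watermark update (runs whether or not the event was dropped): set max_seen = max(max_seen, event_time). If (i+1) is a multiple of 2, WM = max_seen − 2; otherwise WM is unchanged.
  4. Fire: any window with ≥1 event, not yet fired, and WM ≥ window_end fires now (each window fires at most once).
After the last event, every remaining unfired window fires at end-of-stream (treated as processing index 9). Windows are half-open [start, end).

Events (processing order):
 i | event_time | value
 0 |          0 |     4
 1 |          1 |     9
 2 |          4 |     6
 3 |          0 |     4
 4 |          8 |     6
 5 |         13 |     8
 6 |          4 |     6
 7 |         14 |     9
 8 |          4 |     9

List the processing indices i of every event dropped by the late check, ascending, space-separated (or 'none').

6 8

i=0 t=0 v=4: → [0,3); WM=−∞
i=1 t=1 v=9: → [0,4); WM=-1
i=2 t=4 v=6: → [4,7); WM=-1
i=3 t=0 v=4: → [0,4); WM=2
i=4 t=8 v=6: → [8,11); WM=2
i=5 t=13 v=8: → [13,16); WM=11
i=6 t=4 v=6: DROP (t<11-0); WM=11
i=7 t=14 v=9: → [13,17); WM=12
i=8 t=4 v=9: DROP (t<12-0); WM=12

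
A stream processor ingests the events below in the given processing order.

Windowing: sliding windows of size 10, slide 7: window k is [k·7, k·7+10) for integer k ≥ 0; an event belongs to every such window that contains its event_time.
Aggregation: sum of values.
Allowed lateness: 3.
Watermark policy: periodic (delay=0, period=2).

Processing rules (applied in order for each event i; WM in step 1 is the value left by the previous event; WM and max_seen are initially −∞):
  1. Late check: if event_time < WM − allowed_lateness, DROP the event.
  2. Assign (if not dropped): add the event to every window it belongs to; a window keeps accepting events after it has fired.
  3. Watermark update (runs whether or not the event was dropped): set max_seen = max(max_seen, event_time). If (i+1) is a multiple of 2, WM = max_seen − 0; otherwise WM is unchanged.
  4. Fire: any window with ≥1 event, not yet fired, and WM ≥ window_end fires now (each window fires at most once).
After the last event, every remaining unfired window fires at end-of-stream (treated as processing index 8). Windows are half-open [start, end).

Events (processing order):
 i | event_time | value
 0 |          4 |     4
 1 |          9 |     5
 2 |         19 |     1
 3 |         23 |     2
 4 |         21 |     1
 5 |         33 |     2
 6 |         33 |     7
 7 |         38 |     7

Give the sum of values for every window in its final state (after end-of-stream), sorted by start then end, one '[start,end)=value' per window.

i=0 t=4 v=4: → [0,10); WM=−∞
i=1 t=9 v=5: → [7,17),[0,10); WM=9
i=2 t=19 v=1: → [14,24); WM=9
i=3 t=23 v=2: → [21,31),[14,24); WM=23; [0,10) fires=9 [7,17) fires=5
i=4 t=21 v=1: → [21,31),[14,24); WM=23
i=5 t=33 v=2: → [28,38); WM=33; [14,24) fires=4 [21,31) fires=3
i=6 t=33 v=7: → [28,38); WM=33
i=7 t=38 v=7: → [35,45); WM=38; [28,38) fires=9

[0,10)=9 [7,17)=5 [14,24)=4 [21,31)=3 [28,38)=9 [35,45)=7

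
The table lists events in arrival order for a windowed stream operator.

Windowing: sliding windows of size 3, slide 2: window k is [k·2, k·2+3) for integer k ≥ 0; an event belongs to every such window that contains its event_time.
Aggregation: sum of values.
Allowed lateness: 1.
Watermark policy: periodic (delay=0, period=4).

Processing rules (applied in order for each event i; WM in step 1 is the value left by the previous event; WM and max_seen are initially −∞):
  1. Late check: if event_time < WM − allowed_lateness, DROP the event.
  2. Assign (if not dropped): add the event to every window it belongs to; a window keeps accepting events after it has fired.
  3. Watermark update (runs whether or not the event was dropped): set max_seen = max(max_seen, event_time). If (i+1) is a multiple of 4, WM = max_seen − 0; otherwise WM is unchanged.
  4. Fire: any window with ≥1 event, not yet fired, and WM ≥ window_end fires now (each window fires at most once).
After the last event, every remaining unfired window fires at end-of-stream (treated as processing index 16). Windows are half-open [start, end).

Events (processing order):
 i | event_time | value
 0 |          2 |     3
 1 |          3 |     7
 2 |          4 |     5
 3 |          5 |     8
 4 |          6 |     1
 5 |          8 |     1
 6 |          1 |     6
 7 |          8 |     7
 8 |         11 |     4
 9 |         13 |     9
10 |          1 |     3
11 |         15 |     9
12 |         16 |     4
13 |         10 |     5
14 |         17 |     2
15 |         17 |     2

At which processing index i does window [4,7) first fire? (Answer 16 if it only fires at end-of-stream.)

7

i=0 t=2 v=3: → [2,5),[0,3); WM=−∞
i=1 t=3 v=7: → [2,5); WM=−∞
i=2 t=4 v=5: → [4,7),[2,5); WM=−∞
i=3 t=5 v=8: → [4,7); WM=5; [0,3) fires=3 [2,5) fires=15
i=4 t=6 v=1: → [6,9),[4,7); WM=5
i=5 t=8 v=1: → [8,11),[6,9); WM=5
i=6 t=1 v=6: DROP (t<5-1); WM=5
i=7 t=8 v=7: → [8,11),[6,9); WM=8; [4,7) fires=14
i=8 t=11 v=4: → [10,13); WM=8
i=9 t=13 v=9: → [12,15); WM=8
i=10 t=1 v=3: DROP (t<8-1); WM=8
i=11 t=15 v=9: → [14,17); WM=15; [6,9) fires=9 [8,11) fires=8 [10,13) fires=4 [12,15) fires=9
i=12 t=16 v=4: → [16,19),[14,17); WM=15
i=13 t=10 v=5: DROP (t<15-1); WM=15
i=14 t=17 v=2: → [16,19); WM=15
i=15 t=17 v=2: → [16,19); WM=17; [14,17) fires=13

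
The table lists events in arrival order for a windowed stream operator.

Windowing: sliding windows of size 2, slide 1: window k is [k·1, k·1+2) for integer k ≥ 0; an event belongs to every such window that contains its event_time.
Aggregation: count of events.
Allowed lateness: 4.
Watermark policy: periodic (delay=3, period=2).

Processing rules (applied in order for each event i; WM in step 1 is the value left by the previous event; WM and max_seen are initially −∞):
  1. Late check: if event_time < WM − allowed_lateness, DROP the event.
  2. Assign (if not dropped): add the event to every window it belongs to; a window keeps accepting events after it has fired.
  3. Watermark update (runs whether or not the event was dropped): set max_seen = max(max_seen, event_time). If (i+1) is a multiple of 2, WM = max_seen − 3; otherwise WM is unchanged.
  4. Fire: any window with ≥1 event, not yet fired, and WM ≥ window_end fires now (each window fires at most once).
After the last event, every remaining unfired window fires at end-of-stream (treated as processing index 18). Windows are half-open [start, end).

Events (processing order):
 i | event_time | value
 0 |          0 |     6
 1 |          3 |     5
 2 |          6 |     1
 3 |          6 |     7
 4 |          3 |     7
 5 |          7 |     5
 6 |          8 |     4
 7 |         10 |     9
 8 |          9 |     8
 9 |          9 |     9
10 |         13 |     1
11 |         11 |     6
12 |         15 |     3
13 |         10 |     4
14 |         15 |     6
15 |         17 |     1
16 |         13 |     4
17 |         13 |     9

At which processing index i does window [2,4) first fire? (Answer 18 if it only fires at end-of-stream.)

5

i=0 t=0 v=6: → [0,2); WM=−∞
i=1 t=3 v=5: → [3,5),[2,4); WM=0
i=2 t=6 v=1: → [6,8),[5,7); WM=0
i=3 t=6 v=7: → [6,8),[5,7); WM=3; [0,2) fires=1
i=4 t=3 v=7: → [3,5),[2,4); WM=3
i=5 t=7 v=5: → [7,9),[6,8); WM=4; [2,4) fires=2
i=6 t=8 v=4: → [8,10),[7,9); WM=4
i=7 t=10 v=9: → [10,12),[9,11); WM=7; [3,5) fires=2 [5,7) fires=2
i=8 t=9 v=8: → [9,11),[8,10); WM=7
i=9 t=9 v=9: → [9,11),[8,10); WM=7
i=10 t=13 v=1: → [13,15),[12,14); WM=7
i=11 t=11 v=6: → [11,13),[10,12); WM=10; [6,8) fires=3 [7,9) fires=2 [8,10) fires=3
i=12 t=15 v=3: → [15,17),[14,16); WM=10
i=13 t=10 v=4: → [10,12),[9,11); WM=12; [9,11) fires=4 [10,12) fires=3
i=14 t=15 v=6: → [15,17),[14,16); WM=12
i=15 t=17 v=1: → [17,19),[16,18); WM=14; [11,13) fires=1 [12,14) fires=1
i=16 t=13 v=4: → [13,15),[12,14); WM=14
i=17 t=13 v=9: → [13,15),[12,14); WM=14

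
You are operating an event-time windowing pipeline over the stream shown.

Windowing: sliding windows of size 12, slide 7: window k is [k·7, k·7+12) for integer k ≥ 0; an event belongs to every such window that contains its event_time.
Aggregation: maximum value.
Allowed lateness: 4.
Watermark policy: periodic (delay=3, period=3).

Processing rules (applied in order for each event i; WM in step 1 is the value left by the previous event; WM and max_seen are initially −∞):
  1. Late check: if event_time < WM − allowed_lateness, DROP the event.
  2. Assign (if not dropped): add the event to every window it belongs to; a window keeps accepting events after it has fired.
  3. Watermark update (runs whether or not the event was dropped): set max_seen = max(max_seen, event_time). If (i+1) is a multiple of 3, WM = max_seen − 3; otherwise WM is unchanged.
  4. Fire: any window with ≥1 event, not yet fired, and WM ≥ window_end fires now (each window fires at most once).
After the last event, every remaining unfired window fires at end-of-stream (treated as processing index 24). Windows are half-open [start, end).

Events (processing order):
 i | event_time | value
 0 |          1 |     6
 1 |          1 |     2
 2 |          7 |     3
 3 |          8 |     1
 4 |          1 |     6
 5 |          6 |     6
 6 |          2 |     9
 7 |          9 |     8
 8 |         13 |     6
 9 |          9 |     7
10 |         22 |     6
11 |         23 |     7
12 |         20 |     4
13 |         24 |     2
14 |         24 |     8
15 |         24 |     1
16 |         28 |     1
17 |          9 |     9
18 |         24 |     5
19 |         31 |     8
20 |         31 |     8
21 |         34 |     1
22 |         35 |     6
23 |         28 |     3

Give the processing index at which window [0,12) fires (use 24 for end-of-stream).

11

i=0 t=1 v=6: → [0,12); WM=−∞
i=1 t=1 v=2: → [0,12); WM=−∞
i=2 t=7 v=3: → [7,19),[0,12); WM=4
i=3 t=8 v=1: → [7,19),[0,12); WM=4
i=4 t=1 v=6: → [0,12); WM=4
i=5 t=6 v=6: → [0,12); WM=5
i=6 t=2 v=9: → [0,12); WM=5
i=7 t=9 v=8: → [7,19),[0,12); WM=5
i=8 t=13 v=6: → [7,19); WM=10
i=9 t=9 v=7: → [7,19),[0,12); WM=10
i=10 t=22 v=6: → [21,33),[14,26); WM=10
i=11 t=23 v=7: → [21,33),[14,26); WM=20; [0,12) fires=9 [7,19) fires=8
i=12 t=20 v=4: → [14,26); WM=20
i=13 t=24 v=2: → [21,33),[14,26); WM=20
i=14 t=24 v=8: → [21,33),[14,26); WM=21
i=15 t=24 v=1: → [21,33),[14,26); WM=21
i=16 t=28 v=1: → [28,40),[21,33); WM=21
i=17 t=9 v=9: DROP (t<21-4); WM=25
i=18 t=24 v=5: → [21,33),[14,26); WM=25
i=19 t=31 v=8: → [28,40),[21,33); WM=25
i=20 t=31 v=8: → [28,40),[21,33); WM=28; [14,26) fires=8
i=21 t=34 v=1: → [28,40); WM=28
i=22 t=35 v=6: → [35,47),[28,40); WM=28
i=23 t=28 v=3: → [28,40),[21,33); WM=32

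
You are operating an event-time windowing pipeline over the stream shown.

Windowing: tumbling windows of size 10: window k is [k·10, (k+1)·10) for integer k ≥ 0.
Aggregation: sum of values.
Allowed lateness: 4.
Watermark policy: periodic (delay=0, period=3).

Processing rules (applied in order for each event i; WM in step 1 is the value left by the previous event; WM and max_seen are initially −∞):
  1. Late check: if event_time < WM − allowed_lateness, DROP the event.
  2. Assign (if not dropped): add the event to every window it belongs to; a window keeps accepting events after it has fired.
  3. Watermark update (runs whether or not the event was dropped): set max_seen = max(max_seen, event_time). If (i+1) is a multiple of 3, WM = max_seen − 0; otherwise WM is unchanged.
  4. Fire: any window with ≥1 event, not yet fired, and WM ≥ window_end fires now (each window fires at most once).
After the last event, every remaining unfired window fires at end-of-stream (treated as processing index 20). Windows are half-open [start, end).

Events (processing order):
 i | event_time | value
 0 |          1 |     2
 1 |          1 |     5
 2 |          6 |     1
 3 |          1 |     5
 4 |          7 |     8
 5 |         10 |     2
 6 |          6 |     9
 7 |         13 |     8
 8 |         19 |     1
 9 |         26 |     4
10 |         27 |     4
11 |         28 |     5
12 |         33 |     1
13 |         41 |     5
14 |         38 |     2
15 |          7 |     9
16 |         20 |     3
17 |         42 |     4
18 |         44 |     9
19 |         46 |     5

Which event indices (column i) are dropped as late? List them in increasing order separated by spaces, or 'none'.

3 15 16

i=0 t=1 v=2: → [0,10); WM=−∞
i=1 t=1 v=5: → [0,10); WM=−∞
i=2 t=6 v=1: → [0,10); WM=6
i=3 t=1 v=5: DROP (t<6-4); WM=6
i=4 t=7 v=8: → [0,10); WM=6
i=5 t=10 v=2: → [10,20); WM=10; [0,10) fires=16
i=6 t=6 v=9: → [0,10); WM=10
i=7 t=13 v=8: → [10,20); WM=10
i=8 t=19 v=1: → [10,20); WM=19
i=9 t=26 v=4: → [20,30); WM=19
i=10 t=27 v=4: → [20,30); WM=19
i=11 t=28 v=5: → [20,30); WM=28; [10,20) fires=11
i=12 t=33 v=1: → [30,40); WM=28
i=13 t=41 v=5: → [40,50); WM=28
i=14 t=38 v=2: → [30,40); WM=41; [20,30) fires=13 [30,40) fires=3
i=15 t=7 v=9: DROP (t<41-4); WM=41
i=16 t=20 v=3: DROP (t<41-4); WM=41
i=17 t=42 v=4: → [40,50); WM=42
i=18 t=44 v=9: → [40,50); WM=42
i=19 t=46 v=5: → [40,50); WM=42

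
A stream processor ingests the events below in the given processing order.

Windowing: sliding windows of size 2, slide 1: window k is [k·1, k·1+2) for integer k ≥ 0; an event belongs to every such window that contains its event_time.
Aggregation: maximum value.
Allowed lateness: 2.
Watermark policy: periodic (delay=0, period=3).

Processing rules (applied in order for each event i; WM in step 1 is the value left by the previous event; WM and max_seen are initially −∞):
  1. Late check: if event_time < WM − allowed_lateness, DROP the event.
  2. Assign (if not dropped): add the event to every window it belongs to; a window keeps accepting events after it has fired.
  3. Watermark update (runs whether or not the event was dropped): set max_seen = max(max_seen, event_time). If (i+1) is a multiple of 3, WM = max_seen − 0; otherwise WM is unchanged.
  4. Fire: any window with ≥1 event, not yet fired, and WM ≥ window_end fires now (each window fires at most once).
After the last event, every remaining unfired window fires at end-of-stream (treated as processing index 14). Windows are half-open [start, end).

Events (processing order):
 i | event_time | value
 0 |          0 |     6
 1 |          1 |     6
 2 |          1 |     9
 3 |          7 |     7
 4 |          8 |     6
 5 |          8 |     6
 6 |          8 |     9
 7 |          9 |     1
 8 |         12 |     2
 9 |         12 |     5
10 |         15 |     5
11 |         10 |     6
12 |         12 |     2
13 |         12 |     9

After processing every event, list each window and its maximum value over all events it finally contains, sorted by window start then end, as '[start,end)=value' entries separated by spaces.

[0,2)=9 [1,3)=9 [6,8)=7 [7,9)=9 [8,10)=9 [9,11)=6 [10,12)=6 [11,13)=5 [12,14)=5 [14,16)=5 [15,17)=5

i=0 t=0 v=6: → [0,2); WM=−∞
i=1 t=1 v=6: → [1,3),[0,2); WM=−∞
i=2 t=1 v=9: → [1,3),[0,2); WM=1
i=3 t=7 v=7: → [7,9),[6,8); WM=1
i=4 t=8 v=6: → [8,10),[7,9); WM=1
i=5 t=8 v=6: → [8,10),[7,9); WM=8; [0,2) fires=9 [1,3) fires=9 [6,8) fires=7
i=6 t=8 v=9: → [8,10),[7,9); WM=8
i=7 t=9 v=1: → [9,11),[8,10); WM=8
i=8 t=12 v=2: → [12,14),[11,13); WM=12; [7,9) fires=9 [8,10) fires=9 [9,11) fires=1
i=9 t=12 v=5: → [12,14),[11,13); WM=12
i=10 t=15 v=5: → [15,17),[14,16); WM=12
i=11 t=10 v=6: → [10,12),[9,11); WM=15; [10,12) fires=6 [11,13) fires=5 [12,14) fires=5
i=12 t=12 v=2: DROP (t<15-2); WM=15
i=13 t=12 v=9: DROP (t<15-2); WM=15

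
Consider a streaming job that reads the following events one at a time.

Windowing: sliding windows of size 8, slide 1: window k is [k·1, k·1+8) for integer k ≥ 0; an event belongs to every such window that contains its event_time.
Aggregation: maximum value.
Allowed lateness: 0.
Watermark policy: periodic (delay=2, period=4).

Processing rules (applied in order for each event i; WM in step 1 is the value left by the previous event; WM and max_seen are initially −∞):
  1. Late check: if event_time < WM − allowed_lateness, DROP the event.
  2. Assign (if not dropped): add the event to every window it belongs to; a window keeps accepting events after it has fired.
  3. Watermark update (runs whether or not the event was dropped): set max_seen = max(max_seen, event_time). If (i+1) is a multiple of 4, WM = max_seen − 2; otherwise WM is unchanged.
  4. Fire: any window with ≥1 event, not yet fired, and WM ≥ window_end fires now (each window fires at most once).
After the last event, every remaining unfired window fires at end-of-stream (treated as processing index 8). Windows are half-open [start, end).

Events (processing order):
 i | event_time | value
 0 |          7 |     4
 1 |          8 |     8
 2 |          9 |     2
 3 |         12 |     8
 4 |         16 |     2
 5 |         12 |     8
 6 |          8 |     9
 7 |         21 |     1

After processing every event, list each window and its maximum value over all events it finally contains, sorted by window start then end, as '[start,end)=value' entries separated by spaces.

i=0 t=7 v=4: → [7,15),[6,14),[5,13),[4,12),[3,11),[2,10),[1,9),[0,8); WM=−∞
i=1 t=8 v=8: → [8,16),[7,15),[6,14),[5,13),[4,12),[3,11),[2,10),[1,9); WM=−∞
i=2 t=9 v=2: → [9,17),[8,16),[7,15),[6,14),[5,13),[4,12),[3,11),[2,10); WM=−∞
i=3 t=12 v=8: → [12,20),[11,19),[10,18),[9,17),[8,16),[7,15),[6,14),[5,13); WM=10; [0,8) fires=4 [1,9) fires=8 [2,10) fires=8
i=4 t=16 v=2: → [16,24),[15,23),[14,22),[13,21),[12,20),[11,19),[10,18),[9,17); WM=10
i=5 t=12 v=8: → [12,20),[11,19),[10,18),[9,17),[8,16),[7,15),[6,14),[5,13); WM=10
i=6 t=8 v=9: DROP (t<10-0); WM=10
i=7 t=21 v=1: → [21,29),[20,28),[19,27),[18,26),[17,25),[16,24),[15,23),[14,22); WM=19; [3,11) fires=8 [4,12) fires=8 [5,13) fires=8 [6,14) fires=8 [7,15) fires=8 [8,16) fires=8 [9,17) fires=8 [10,18) fires=8 [11,19) fires=8

[0,8)=4 [1,9)=8 [2,10)=8 [3,11)=8 [4,12)=8 [5,13)=8 [6,14)=8 [7,15)=8 [8,16)=8 [9,17)=8 [10,18)=8 [11,19)=8 [12,20)=8 [13,21)=2 [14,22)=2 [15,23)=2 [16,24)=2 [17,25)=1 [18,26)=1 [19,27)=1 [20,28)=1 [21,29)=1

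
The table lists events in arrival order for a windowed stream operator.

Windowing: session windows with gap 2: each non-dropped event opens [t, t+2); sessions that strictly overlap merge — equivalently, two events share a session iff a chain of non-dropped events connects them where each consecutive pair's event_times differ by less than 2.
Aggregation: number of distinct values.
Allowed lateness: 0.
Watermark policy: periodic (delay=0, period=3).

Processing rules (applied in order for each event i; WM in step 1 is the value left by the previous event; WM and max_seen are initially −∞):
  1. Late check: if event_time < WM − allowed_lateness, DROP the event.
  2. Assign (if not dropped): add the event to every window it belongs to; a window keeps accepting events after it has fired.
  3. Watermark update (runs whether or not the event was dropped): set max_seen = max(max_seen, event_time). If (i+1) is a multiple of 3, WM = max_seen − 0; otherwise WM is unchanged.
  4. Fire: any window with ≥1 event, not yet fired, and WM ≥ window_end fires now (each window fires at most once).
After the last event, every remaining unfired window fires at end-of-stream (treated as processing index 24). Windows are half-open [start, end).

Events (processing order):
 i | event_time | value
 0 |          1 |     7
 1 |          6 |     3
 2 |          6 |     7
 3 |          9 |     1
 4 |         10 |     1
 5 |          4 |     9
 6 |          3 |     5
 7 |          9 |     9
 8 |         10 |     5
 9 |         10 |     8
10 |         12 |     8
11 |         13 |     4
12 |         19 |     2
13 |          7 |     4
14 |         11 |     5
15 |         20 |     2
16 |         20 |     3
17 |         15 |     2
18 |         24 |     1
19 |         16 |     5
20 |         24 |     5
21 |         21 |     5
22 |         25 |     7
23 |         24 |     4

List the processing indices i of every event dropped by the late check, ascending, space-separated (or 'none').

5 6 7 13 14 17 19 21

i=0 t=1 v=7: → [1,3); WM=−∞
i=1 t=6 v=3: → [6,8); WM=−∞
i=2 t=6 v=7: → [6,8); WM=6
i=3 t=9 v=1: → [9,11); WM=6
i=4 t=10 v=1: → [9,12); WM=6
i=5 t=4 v=9: DROP (t<6-0); WM=10
i=6 t=3 v=5: DROP (t<10-0); WM=10
i=7 t=9 v=9: DROP (t<10-0); WM=10
i=8 t=10 v=5: → [9,12); WM=10
i=9 t=10 v=8: → [9,12); WM=10
i=10 t=12 v=8: → [12,14); WM=10
i=11 t=13 v=4: → [12,15); WM=13
i=12 t=19 v=2: → [19,21); WM=13
i=13 t=7 v=4: DROP (t<13-0); WM=13
i=14 t=11 v=5: DROP (t<13-0); WM=19
i=15 t=20 v=2: → [19,22); WM=19
i=16 t=20 v=3: → [19,22); WM=19
i=17 t=15 v=2: DROP (t<19-0); WM=20
i=18 t=24 v=1: → [24,26); WM=20
i=19 t=16 v=5: DROP (t<20-0); WM=20
i=20 t=24 v=5: → [24,26); WM=24
i=21 t=21 v=5: DROP (t<24-0); WM=24
i=22 t=25 v=7: → [24,27); WM=24
i=23 t=24 v=4: → [24,27); WM=25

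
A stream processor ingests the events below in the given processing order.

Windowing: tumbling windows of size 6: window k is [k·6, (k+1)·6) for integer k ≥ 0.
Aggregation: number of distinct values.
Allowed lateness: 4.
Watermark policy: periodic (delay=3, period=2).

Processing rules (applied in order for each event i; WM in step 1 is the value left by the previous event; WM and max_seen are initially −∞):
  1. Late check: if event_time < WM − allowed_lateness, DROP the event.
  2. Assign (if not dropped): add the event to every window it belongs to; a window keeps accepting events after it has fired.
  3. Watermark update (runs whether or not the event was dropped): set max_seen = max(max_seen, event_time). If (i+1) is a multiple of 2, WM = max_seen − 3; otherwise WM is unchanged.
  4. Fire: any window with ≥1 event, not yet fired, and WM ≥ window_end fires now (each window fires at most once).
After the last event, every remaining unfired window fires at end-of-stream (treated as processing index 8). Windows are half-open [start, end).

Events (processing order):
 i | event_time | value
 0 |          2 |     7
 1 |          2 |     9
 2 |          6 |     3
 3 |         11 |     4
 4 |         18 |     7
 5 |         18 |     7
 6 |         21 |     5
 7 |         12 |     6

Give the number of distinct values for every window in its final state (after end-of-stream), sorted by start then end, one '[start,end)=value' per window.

[0,6)=2 [6,12)=2 [12,18)=1 [18,24)=2

i=0 t=2 v=7: → [0,6); WM=−∞
i=1 t=2 v=9: → [0,6); WM=-1
i=2 t=6 v=3: → [6,12); WM=-1
i=3 t=11 v=4: → [6,12); WM=8; [0,6) fires=2
i=4 t=18 v=7: → [18,24); WM=8
i=5 t=18 v=7: → [18,24); WM=15; [6,12) fires=2
i=6 t=21 v=5: → [18,24); WM=15
i=7 t=12 v=6: → [12,18); WM=18; [12,18) fires=1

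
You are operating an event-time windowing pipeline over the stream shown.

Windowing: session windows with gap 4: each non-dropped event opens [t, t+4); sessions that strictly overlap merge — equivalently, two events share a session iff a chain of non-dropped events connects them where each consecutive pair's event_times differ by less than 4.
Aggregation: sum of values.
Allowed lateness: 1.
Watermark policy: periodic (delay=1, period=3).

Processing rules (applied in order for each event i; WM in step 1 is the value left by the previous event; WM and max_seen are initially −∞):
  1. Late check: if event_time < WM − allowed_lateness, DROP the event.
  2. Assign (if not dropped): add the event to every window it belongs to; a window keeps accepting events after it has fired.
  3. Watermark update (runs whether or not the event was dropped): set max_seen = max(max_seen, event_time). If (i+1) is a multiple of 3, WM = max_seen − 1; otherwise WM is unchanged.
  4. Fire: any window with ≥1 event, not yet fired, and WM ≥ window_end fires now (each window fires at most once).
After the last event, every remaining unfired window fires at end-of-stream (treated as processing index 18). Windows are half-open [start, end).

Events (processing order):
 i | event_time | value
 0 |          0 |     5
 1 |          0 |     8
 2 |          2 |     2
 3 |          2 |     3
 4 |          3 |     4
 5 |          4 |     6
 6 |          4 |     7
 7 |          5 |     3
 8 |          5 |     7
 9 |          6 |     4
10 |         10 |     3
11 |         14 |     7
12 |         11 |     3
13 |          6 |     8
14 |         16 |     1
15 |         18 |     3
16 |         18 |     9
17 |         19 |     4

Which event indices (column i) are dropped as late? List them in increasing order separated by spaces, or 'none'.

i=0 t=0 v=5: → [0,4); WM=−∞
i=1 t=0 v=8: → [0,4); WM=−∞
i=2 t=2 v=2: → [0,6); WM=1
i=3 t=2 v=3: → [0,6); WM=1
i=4 t=3 v=4: → [0,7); WM=1
i=5 t=4 v=6: → [0,8); WM=3
i=6 t=4 v=7: → [0,8); WM=3
i=7 t=5 v=3: → [0,9); WM=3
i=8 t=5 v=7: → [0,9); WM=4
i=9 t=6 v=4: → [0,10); WM=4
i=10 t=10 v=3: → [10,14); WM=4
i=11 t=14 v=7: → [14,18); WM=13
i=12 t=11 v=3: DROP (t<13-1); WM=13
i=13 t=6 v=8: DROP (t<13-1); WM=13
i=14 t=16 v=1: → [14,20); WM=15
i=15 t=18 v=3: → [14,22); WM=15
i=16 t=18 v=9: → [14,22); WM=15
i=17 t=19 v=4: → [14,23); WM=18

12 13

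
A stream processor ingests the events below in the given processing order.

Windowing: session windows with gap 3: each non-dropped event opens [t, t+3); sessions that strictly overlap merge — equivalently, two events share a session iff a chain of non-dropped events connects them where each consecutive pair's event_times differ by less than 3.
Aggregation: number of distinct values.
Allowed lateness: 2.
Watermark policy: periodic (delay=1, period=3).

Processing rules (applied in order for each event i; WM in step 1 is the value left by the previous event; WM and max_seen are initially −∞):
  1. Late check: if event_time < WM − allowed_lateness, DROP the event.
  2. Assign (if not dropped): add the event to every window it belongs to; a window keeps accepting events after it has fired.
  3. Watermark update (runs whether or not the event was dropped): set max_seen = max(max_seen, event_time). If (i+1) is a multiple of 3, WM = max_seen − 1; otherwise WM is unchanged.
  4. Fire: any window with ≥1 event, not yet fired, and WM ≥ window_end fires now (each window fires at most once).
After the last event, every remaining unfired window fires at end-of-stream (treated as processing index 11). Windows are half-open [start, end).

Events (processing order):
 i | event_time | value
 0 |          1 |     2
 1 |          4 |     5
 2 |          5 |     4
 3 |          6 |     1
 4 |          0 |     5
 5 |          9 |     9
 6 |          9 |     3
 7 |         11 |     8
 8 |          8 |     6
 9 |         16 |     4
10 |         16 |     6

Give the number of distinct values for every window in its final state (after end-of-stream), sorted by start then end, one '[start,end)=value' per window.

[1,4)=1 [4,14)=7 [16,19)=2

i=0 t=1 v=2: → [1,4); WM=−∞
i=1 t=4 v=5: → [4,7); WM=−∞
i=2 t=5 v=4: → [4,8); WM=4
i=3 t=6 v=1: → [4,9); WM=4
i=4 t=0 v=5: DROP (t<4-2); WM=4
i=5 t=9 v=9: → [9,12); WM=8
i=6 t=9 v=3: → [9,12); WM=8
i=7 t=11 v=8: → [9,14); WM=8
i=8 t=8 v=6: → [4,14); WM=10
i=9 t=16 v=4: → [16,19); WM=10
i=10 t=16 v=6: → [16,19); WM=10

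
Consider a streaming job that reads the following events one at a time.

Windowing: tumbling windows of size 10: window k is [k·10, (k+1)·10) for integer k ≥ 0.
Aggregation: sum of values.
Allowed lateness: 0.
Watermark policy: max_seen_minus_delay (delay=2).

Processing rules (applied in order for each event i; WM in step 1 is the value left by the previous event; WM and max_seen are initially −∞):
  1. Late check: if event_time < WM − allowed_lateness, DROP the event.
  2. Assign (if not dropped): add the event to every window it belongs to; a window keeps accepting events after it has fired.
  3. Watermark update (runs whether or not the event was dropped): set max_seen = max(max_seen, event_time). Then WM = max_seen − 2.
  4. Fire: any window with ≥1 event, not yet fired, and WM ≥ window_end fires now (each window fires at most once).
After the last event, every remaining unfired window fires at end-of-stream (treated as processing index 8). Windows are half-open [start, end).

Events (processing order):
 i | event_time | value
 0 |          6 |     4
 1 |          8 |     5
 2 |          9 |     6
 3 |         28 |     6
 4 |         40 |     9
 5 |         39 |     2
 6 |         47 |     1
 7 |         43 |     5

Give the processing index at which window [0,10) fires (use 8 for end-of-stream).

i=0 t=6 v=4: → [0,10); WM=4
i=1 t=8 v=5: → [0,10); WM=6
i=2 t=9 v=6: → [0,10); WM=7
i=3 t=28 v=6: → [20,30); WM=26; [0,10) fires=15
i=4 t=40 v=9: → [40,50); WM=38; [20,30) fires=6
i=5 t=39 v=2: → [30,40); WM=38
i=6 t=47 v=1: → [40,50); WM=45; [30,40) fires=2
i=7 t=43 v=5: DROP (t<45-0); WM=45

3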